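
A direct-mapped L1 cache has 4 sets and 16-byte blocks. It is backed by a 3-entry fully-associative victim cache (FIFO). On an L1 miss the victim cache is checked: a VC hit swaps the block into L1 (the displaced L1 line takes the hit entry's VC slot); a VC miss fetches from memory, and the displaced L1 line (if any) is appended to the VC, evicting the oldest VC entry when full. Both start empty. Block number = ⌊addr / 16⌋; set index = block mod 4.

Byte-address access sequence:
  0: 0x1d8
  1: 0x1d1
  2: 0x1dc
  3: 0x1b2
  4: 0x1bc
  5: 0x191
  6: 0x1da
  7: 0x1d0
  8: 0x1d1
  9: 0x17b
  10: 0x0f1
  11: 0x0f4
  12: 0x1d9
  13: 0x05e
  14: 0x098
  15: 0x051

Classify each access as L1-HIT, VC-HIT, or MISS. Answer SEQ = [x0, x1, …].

0: 0x1d8 (blk 29, set 1) → MISS  vc=[]
1: 0x1d1 (blk 29, set 1) → L1-HIT  vc=[]
2: 0x1dc (blk 29, set 1) → L1-HIT  vc=[]
3: 0x1b2 (blk 27, set 3) → MISS  vc=[]
4: 0x1bc (blk 27, set 3) → L1-HIT  vc=[]
5: 0x191 (blk 25, set 1) → MISS  vc=[29]
6: 0x1da (blk 29, set 1) → VC-HIT  vc=[25]
7: 0x1d0 (blk 29, set 1) → L1-HIT  vc=[25]
8: 0x1d1 (blk 29, set 1) → L1-HIT  vc=[25]
9: 0x17b (blk 23, set 3) → MISS  vc=[25, 27]
10: 0xf1 (blk 15, set 3) → MISS  vc=[25, 27, 23]
11: 0xf4 (blk 15, set 3) → L1-HIT  vc=[25, 27, 23]
12: 0x1d9 (blk 29, set 1) → L1-HIT  vc=[25, 27, 23]
13: 0x5e (blk 5, set 1) → MISS  vc=[27, 23, 29]
14: 0x98 (blk 9, set 1) → MISS  vc=[23, 29, 5]
15: 0x51 (blk 5, set 1) → VC-HIT  vc=[23, 29, 9]

SEQ = [MISS, L1-HIT, L1-HIT, MISS, L1-HIT, MISS, VC-HIT, L1-HIT, L1-HIT, MISS, MISS, L1-HIT, L1-HIT, MISS, MISS, VC-HIT]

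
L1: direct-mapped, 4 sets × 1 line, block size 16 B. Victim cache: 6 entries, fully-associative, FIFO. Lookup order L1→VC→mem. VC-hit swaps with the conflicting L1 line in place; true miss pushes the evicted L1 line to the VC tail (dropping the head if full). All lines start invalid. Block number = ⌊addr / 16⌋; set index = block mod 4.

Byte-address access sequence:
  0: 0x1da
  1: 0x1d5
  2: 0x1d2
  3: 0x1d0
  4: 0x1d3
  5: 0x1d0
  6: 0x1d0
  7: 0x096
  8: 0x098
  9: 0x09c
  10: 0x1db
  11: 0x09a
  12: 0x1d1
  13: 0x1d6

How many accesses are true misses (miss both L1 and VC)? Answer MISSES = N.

  [0] addr=0x1da blk=29 s=1: MISS | VC []
  [1] addr=0x1d5 blk=29 s=1: L1-HIT | VC []
  [2] addr=0x1d2 blk=29 s=1: L1-HIT | VC []
  [3] addr=0x1d0 blk=29 s=1: L1-HIT | VC []
  [4] addr=0x1d3 blk=29 s=1: L1-HIT | VC []
  [5] addr=0x1d0 blk=29 s=1: L1-HIT | VC []
  [6] addr=0x1d0 blk=29 s=1: L1-HIT | VC []
  [7] addr=0x96 blk=9 s=1: MISS | VC [29]
  [8] addr=0x98 blk=9 s=1: L1-HIT | VC [29]
  [9] addr=0x9c blk=9 s=1: L1-HIT | VC [29]
  [10] addr=0x1db blk=29 s=1: VC-HIT | VC [9]
  [11] addr=0x9a blk=9 s=1: VC-HIT | VC [29]
  [12] addr=0x1d1 blk=29 s=1: VC-HIT | VC [9]
  [13] addr=0x1d6 blk=29 s=1: L1-HIT | VC [9]

MISSES = 2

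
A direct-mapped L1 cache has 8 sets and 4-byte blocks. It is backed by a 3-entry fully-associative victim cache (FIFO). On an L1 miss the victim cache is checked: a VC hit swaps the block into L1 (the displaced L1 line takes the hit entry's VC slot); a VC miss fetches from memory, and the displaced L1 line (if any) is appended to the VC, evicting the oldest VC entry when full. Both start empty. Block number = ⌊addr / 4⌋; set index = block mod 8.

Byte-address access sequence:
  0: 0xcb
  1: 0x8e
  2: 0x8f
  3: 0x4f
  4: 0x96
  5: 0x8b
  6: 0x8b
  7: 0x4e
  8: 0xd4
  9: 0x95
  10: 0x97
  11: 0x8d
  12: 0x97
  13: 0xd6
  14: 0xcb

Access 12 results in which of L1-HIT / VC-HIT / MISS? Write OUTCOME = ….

  [0] addr=0xcb blk=50 s=2: MISS | VC []
  [1] addr=0x8e blk=35 s=3: MISS | VC []
  [2] addr=0x8f blk=35 s=3: L1-HIT | VC []
  [3] addr=0x4f blk=19 s=3: MISS | VC [35]
  [4] addr=0x96 blk=37 s=5: MISS | VC [35]
  [5] addr=0x8b blk=34 s=2: MISS | VC [35, 50]
  [6] addr=0x8b blk=34 s=2: L1-HIT | VC [35, 50]
  [7] addr=0x4e blk=19 s=3: L1-HIT | VC [35, 50]
  [8] addr=0xd4 blk=53 s=5: MISS | VC [35, 50, 37]
  [9] addr=0x95 blk=37 s=5: VC-HIT | VC [35, 50, 53]
  [10] addr=0x97 blk=37 s=5: L1-HIT | VC [35, 50, 53]
  [11] addr=0x8d blk=35 s=3: VC-HIT | VC [19, 50, 53]
  [12] addr=0x97 blk=37 s=5: L1-HIT | VC [19, 50, 53]
  [13] addr=0xd6 blk=53 s=5: VC-HIT | VC [19, 50, 37]
  [14] addr=0xcb blk=50 s=2: VC-HIT | VC [19, 34, 37]

OUTCOME = L1-HIT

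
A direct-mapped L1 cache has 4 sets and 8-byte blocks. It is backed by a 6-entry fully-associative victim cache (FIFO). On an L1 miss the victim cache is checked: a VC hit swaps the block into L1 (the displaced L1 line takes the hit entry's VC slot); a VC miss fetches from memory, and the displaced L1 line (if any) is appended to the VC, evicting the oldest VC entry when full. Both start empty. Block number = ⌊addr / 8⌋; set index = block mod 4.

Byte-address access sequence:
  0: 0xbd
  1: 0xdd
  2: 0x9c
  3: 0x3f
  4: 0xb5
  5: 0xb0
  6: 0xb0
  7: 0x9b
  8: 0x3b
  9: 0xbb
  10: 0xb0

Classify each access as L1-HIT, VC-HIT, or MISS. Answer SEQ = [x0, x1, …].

#0 0xbd→b23/s3 MISS; vc=[]
#1 0xdd→b27/s3 MISS; vc=[23]
#2 0x9c→b19/s3 MISS; vc=[23,27]
#3 0x3f→b7/s3 MISS; vc=[23,27,19]
#4 0xb5→b22/s2 MISS; vc=[23,27,19]
#5 0xb0→b22/s2 L1-HIT; vc=[23,27,19]
#6 0xb0→b22/s2 L1-HIT; vc=[23,27,19]
#7 0x9b→b19/s3 VC-HIT; vc=[23,27,7]
#8 0x3b→b7/s3 VC-HIT; vc=[23,27,19]
#9 0xbb→b23/s3 VC-HIT; vc=[7,27,19]
#10 0xb0→b22/s2 L1-HIT; vc=[7,27,19]

SEQ = [MISS, MISS, MISS, MISS, MISS, L1-HIT, L1-HIT, VC-HIT, VC-HIT, VC-HIT, L1-HIT]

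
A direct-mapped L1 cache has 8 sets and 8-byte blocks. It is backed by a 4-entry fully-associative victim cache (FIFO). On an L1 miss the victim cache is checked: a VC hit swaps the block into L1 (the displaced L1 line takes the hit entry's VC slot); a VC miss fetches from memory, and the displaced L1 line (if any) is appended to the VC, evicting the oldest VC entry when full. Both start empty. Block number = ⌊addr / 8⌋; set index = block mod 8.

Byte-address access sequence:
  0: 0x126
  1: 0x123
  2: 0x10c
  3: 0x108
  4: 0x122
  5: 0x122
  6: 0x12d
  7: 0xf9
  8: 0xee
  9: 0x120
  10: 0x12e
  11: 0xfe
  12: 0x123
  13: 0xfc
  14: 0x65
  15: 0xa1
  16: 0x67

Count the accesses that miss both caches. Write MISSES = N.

  [0] addr=0x126 blk=36 s=4: MISS | VC []
  [1] addr=0x123 blk=36 s=4: L1-HIT | VC []
  [2] addr=0x10c blk=33 s=1: MISS | VC []
  [3] addr=0x108 blk=33 s=1: L1-HIT | VC []
  [4] addr=0x122 blk=36 s=4: L1-HIT | VC []
  [5] addr=0x122 blk=36 s=4: L1-HIT | VC []
  [6] addr=0x12d blk=37 s=5: MISS | VC []
  [7] addr=0xf9 blk=31 s=7: MISS | VC []
  [8] addr=0xee blk=29 s=5: MISS | VC [37]
  [9] addr=0x120 blk=36 s=4: L1-HIT | VC [37]
  [10] addr=0x12e blk=37 s=5: VC-HIT | VC [29]
  [11] addr=0xfe blk=31 s=7: L1-HIT | VC [29]
  [12] addr=0x123 blk=36 s=4: L1-HIT | VC [29]
  [13] addr=0xfc blk=31 s=7: L1-HIT | VC [29]
  [14] addr=0x65 blk=12 s=4: MISS | VC [29, 36]
  [15] addr=0xa1 blk=20 s=4: MISS | VC [29, 36, 12]
  [16] addr=0x67 blk=12 s=4: VC-HIT | VC [29, 36, 20]

MISSES = 7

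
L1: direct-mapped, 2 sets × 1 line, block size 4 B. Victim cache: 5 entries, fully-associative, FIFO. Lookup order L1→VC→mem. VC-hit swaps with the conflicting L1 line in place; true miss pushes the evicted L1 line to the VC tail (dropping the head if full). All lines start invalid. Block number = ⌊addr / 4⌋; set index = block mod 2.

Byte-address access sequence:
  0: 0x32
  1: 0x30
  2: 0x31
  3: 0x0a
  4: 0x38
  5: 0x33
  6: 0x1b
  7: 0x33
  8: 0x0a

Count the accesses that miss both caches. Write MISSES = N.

  [0] addr=0x32 blk=12 s=0: MISS | VC []
  [1] addr=0x30 blk=12 s=0: L1-HIT | VC []
  [2] addr=0x31 blk=12 s=0: L1-HIT | VC []
  [3] addr=0xa blk=2 s=0: MISS | VC [12]
  [4] addr=0x38 blk=14 s=0: MISS | VC [12, 2]
  [5] addr=0x33 blk=12 s=0: VC-HIT | VC [14, 2]
  [6] addr=0x1b blk=6 s=0: MISS | VC [14, 2, 12]
  [7] addr=0x33 blk=12 s=0: VC-HIT | VC [14, 2, 6]
  [8] addr=0xa blk=2 s=0: VC-HIT | VC [14, 12, 6]

MISSES = 4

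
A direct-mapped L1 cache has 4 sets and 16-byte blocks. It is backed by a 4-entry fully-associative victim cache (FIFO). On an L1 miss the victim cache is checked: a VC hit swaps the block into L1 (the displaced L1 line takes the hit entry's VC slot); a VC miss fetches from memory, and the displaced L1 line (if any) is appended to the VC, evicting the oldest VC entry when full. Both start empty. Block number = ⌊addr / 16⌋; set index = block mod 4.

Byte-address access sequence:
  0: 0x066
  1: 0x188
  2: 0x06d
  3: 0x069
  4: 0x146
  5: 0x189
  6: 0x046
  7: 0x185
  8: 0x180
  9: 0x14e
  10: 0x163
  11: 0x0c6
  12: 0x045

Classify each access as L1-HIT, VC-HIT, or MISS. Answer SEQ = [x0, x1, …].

#0 0x66→b6/s2 MISS; vc=[]
#1 0x188→b24/s0 MISS; vc=[]
#2 0x6d→b6/s2 L1-HIT; vc=[]
#3 0x69→b6/s2 L1-HIT; vc=[]
#4 0x146→b20/s0 MISS; vc=[24]
#5 0x189→b24/s0 VC-HIT; vc=[20]
#6 0x46→b4/s0 MISS; vc=[20,24]
#7 0x185→b24/s0 VC-HIT; vc=[20,4]
#8 0x180→b24/s0 L1-HIT; vc=[20,4]
#9 0x14e→b20/s0 VC-HIT; vc=[24,4]
#10 0x163→b22/s2 MISS; vc=[24,4,6]
#11 0xc6→b12/s0 MISS; vc=[24,4,6,20]
#12 0x45→b4/s0 VC-HIT; vc=[24,12,6,20]

SEQ = [MISS, MISS, L1-HIT, L1-HIT, MISS, VC-HIT, MISS, VC-HIT, L1-HIT, VC-HIT, MISS, MISS, VC-HIT]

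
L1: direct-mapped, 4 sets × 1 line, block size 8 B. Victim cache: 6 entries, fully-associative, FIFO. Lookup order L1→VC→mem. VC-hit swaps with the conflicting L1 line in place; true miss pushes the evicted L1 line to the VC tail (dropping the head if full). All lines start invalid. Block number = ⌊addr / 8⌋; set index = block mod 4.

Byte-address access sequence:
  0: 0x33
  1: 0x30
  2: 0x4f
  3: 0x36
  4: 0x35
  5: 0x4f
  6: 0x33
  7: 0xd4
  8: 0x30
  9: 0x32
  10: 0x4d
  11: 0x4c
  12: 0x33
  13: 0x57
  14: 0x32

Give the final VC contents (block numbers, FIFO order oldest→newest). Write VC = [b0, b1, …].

  [0] addr=0x33 blk=6 s=2: MISS | VC []
  [1] addr=0x30 blk=6 s=2: L1-HIT | VC []
  [2] addr=0x4f blk=9 s=1: MISS | VC []
  [3] addr=0x36 blk=6 s=2: L1-HIT | VC []
  [4] addr=0x35 blk=6 s=2: L1-HIT | VC []
  [5] addr=0x4f blk=9 s=1: L1-HIT | VC []
  [6] addr=0x33 blk=6 s=2: L1-HIT | VC []
  [7] addr=0xd4 blk=26 s=2: MISS | VC [6]
  [8] addr=0x30 blk=6 s=2: VC-HIT | VC [26]
  [9] addr=0x32 blk=6 s=2: L1-HIT | VC [26]
  [10] addr=0x4d blk=9 s=1: L1-HIT | VC [26]
  [11] addr=0x4c blk=9 s=1: L1-HIT | VC [26]
  [12] addr=0x33 blk=6 s=2: L1-HIT | VC [26]
  [13] addr=0x57 blk=10 s=2: MISS | VC [26, 6]
  [14] addr=0x32 blk=6 s=2: VC-HIT | VC [26, 10]

VC = [26, 10]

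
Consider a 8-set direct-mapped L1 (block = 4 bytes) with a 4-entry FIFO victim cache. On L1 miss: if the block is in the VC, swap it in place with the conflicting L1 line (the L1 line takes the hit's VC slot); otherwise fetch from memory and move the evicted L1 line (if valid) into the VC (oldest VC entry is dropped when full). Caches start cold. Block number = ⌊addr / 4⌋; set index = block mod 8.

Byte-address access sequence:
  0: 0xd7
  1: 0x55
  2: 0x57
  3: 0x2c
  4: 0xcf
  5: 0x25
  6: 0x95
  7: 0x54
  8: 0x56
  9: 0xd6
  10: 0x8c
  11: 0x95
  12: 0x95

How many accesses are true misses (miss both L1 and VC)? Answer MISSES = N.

MISSES = 7

#0 0xd7→b53/s5 MISS; vc=[]
#1 0x55→b21/s5 MISS; vc=[53]
#2 0x57→b21/s5 L1-HIT; vc=[53]
#3 0x2c→b11/s3 MISS; vc=[53]
#4 0xcf→b51/s3 MISS; vc=[53,11]
#5 0x25→b9/s1 MISS; vc=[53,11]
#6 0x95→b37/s5 MISS; vc=[53,11,21]
#7 0x54→b21/s5 VC-HIT; vc=[53,11,37]
#8 0x56→b21/s5 L1-HIT; vc=[53,11,37]
#9 0xd6→b53/s5 VC-HIT; vc=[21,11,37]
#10 0x8c→b35/s3 MISS; vc=[21,11,37,51]
#11 0x95→b37/s5 VC-HIT; vc=[21,11,53,51]
#12 0x95→b37/s5 L1-HIT; vc=[21,11,53,51]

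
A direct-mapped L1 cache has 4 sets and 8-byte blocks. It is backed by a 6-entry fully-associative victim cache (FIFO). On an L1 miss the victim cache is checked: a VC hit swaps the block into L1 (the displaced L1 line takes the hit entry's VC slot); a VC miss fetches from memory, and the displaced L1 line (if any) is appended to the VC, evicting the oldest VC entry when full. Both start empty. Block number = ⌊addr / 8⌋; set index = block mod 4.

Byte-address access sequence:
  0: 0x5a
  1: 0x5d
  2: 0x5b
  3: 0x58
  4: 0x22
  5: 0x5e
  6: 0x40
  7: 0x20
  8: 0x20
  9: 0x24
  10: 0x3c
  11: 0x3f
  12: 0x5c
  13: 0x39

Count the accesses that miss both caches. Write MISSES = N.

0: 0x5a (blk 11, set 3) → MISS  vc=[]
1: 0x5d (blk 11, set 3) → L1-HIT  vc=[]
2: 0x5b (blk 11, set 3) → L1-HIT  vc=[]
3: 0x58 (blk 11, set 3) → L1-HIT  vc=[]
4: 0x22 (blk 4, set 0) → MISS  vc=[]
5: 0x5e (blk 11, set 3) → L1-HIT  vc=[]
6: 0x40 (blk 8, set 0) → MISS  vc=[4]
7: 0x20 (blk 4, set 0) → VC-HIT  vc=[8]
8: 0x20 (blk 4, set 0) → L1-HIT  vc=[8]
9: 0x24 (blk 4, set 0) → L1-HIT  vc=[8]
10: 0x3c (blk 7, set 3) → MISS  vc=[8, 11]
11: 0x3f (blk 7, set 3) → L1-HIT  vc=[8, 11]
12: 0x5c (blk 11, set 3) → VC-HIT  vc=[8, 7]
13: 0x39 (blk 7, set 3) → VC-HIT  vc=[8, 11]

MISSES = 4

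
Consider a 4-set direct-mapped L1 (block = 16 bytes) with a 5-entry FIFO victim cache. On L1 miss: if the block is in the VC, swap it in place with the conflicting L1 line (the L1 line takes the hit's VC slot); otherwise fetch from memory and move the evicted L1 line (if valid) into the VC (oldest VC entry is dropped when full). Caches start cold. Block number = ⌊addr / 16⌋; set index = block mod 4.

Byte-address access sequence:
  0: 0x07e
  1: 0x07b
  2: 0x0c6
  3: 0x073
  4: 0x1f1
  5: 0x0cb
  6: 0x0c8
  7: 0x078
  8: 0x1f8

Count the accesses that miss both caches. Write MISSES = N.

MISSES = 3

  [0] addr=0x7e blk=7 s=3: MISS | VC []
  [1] addr=0x7b blk=7 s=3: L1-HIT | VC []
  [2] addr=0xc6 blk=12 s=0: MISS | VC []
  [3] addr=0x73 blk=7 s=3: L1-HIT | VC []
  [4] addr=0x1f1 blk=31 s=3: MISS | VC [7]
  [5] addr=0xcb blk=12 s=0: L1-HIT | VC [7]
  [6] addr=0xc8 blk=12 s=0: L1-HIT | VC [7]
  [7] addr=0x78 blk=7 s=3: VC-HIT | VC [31]
  [8] addr=0x1f8 blk=31 s=3: VC-HIT | VC [7]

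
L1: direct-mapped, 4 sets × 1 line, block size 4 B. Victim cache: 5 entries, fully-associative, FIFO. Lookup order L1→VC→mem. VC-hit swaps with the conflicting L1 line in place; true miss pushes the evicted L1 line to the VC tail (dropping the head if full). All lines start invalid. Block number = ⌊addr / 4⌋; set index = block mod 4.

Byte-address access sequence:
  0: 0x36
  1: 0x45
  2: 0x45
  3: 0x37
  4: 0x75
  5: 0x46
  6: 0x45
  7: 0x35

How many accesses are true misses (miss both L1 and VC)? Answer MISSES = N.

0: 0x36 (blk 13, set 1) → MISS  vc=[]
1: 0x45 (blk 17, set 1) → MISS  vc=[13]
2: 0x45 (blk 17, set 1) → L1-HIT  vc=[13]
3: 0x37 (blk 13, set 1) → VC-HIT  vc=[17]
4: 0x75 (blk 29, set 1) → MISS  vc=[17, 13]
5: 0x46 (blk 17, set 1) → VC-HIT  vc=[29, 13]
6: 0x45 (blk 17, set 1) → L1-HIT  vc=[29, 13]
7: 0x35 (blk 13, set 1) → VC-HIT  vc=[29, 17]

MISSES = 3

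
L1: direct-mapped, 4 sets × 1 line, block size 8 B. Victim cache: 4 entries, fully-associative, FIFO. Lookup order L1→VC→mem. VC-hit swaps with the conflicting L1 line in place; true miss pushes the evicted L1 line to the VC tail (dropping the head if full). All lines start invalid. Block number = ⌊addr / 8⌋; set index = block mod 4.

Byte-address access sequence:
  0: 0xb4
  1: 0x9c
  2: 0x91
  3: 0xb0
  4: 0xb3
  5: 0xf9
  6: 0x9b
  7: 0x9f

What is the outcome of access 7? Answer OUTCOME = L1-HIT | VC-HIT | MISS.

OUTCOME = L1-HIT

  [0] addr=0xb4 blk=22 s=2: MISS | VC []
  [1] addr=0x9c blk=19 s=3: MISS | VC []
  [2] addr=0x91 blk=18 s=2: MISS | VC [22]
  [3] addr=0xb0 blk=22 s=2: VC-HIT | VC [18]
  [4] addr=0xb3 blk=22 s=2: L1-HIT | VC [18]
  [5] addr=0xf9 blk=31 s=3: MISS | VC [18, 19]
  [6] addr=0x9b blk=19 s=3: VC-HIT | VC [18, 31]
  [7] addr=0x9f blk=19 s=3: L1-HIT | VC [18, 31]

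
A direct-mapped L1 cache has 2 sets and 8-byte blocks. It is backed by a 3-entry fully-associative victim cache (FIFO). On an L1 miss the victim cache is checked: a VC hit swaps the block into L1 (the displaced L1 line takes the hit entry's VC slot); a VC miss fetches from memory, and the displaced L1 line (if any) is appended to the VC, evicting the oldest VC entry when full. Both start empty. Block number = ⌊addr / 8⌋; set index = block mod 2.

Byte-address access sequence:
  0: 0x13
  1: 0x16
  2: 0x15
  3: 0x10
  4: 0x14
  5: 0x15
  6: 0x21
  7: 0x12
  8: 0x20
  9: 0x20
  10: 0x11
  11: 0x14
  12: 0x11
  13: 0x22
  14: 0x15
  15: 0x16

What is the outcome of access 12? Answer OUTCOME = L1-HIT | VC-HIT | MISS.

  [0] addr=0x13 blk=2 s=0: MISS | VC []
  [1] addr=0x16 blk=2 s=0: L1-HIT | VC []
  [2] addr=0x15 blk=2 s=0: L1-HIT | VC []
  [3] addr=0x10 blk=2 s=0: L1-HIT | VC []
  [4] addr=0x14 blk=2 s=0: L1-HIT | VC []
  [5] addr=0x15 blk=2 s=0: L1-HIT | VC []
  [6] addr=0x21 blk=4 s=0: MISS | VC [2]
  [7] addr=0x12 blk=2 s=0: VC-HIT | VC [4]
  [8] addr=0x20 blk=4 s=0: VC-HIT | VC [2]
  [9] addr=0x20 blk=4 s=0: L1-HIT | VC [2]
  [10] addr=0x11 blk=2 s=0: VC-HIT | VC [4]
  [11] addr=0x14 blk=2 s=0: L1-HIT | VC [4]
  [12] addr=0x11 blk=2 s=0: L1-HIT | VC [4]
  [13] addr=0x22 blk=4 s=0: VC-HIT | VC [2]
  [14] addr=0x15 blk=2 s=0: VC-HIT | VC [4]
  [15] addr=0x16 blk=2 s=0: L1-HIT | VC [4]

OUTCOME = L1-HIT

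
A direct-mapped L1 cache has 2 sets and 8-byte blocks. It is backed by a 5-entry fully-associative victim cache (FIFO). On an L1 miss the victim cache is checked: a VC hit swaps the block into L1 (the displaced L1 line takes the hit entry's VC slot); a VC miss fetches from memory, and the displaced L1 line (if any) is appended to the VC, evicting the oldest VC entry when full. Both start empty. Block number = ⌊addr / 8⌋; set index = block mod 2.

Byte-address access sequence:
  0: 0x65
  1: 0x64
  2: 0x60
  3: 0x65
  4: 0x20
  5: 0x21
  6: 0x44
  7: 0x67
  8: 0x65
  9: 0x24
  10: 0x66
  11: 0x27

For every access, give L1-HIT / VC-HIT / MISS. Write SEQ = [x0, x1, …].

SEQ = [MISS, L1-HIT, L1-HIT, L1-HIT, MISS, L1-HIT, MISS, VC-HIT, L1-HIT, VC-HIT, VC-HIT, VC-HIT]

#0 0x65→b12/s0 MISS; vc=[]
#1 0x64→b12/s0 L1-HIT; vc=[]
#2 0x60→b12/s0 L1-HIT; vc=[]
#3 0x65→b12/s0 L1-HIT; vc=[]
#4 0x20→b4/s0 MISS; vc=[12]
#5 0x21→b4/s0 L1-HIT; vc=[12]
#6 0x44→b8/s0 MISS; vc=[12,4]
#7 0x67→b12/s0 VC-HIT; vc=[8,4]
#8 0x65→b12/s0 L1-HIT; vc=[8,4]
#9 0x24→b4/s0 VC-HIT; vc=[8,12]
#10 0x66→b12/s0 VC-HIT; vc=[8,4]
#11 0x27→b4/s0 VC-HIT; vc=[8,12]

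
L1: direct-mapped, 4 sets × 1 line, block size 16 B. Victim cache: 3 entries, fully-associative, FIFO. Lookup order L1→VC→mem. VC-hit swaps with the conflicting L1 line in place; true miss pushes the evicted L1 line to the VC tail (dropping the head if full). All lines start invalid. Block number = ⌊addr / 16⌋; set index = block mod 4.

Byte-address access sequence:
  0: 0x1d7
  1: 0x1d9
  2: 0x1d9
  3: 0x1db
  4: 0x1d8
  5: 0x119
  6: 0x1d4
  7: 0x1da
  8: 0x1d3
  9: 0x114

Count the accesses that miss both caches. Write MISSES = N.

MISSES = 2

0: 0x1d7 (blk 29, set 1) → MISS  vc=[]
1: 0x1d9 (blk 29, set 1) → L1-HIT  vc=[]
2: 0x1d9 (blk 29, set 1) → L1-HIT  vc=[]
3: 0x1db (blk 29, set 1) → L1-HIT  vc=[]
4: 0x1d8 (blk 29, set 1) → L1-HIT  vc=[]
5: 0x119 (blk 17, set 1) → MISS  vc=[29]
6: 0x1d4 (blk 29, set 1) → VC-HIT  vc=[17]
7: 0x1da (blk 29, set 1) → L1-HIT  vc=[17]
8: 0x1d3 (blk 29, set 1) → L1-HIT  vc=[17]
9: 0x114 (blk 17, set 1) → VC-HIT  vc=[29]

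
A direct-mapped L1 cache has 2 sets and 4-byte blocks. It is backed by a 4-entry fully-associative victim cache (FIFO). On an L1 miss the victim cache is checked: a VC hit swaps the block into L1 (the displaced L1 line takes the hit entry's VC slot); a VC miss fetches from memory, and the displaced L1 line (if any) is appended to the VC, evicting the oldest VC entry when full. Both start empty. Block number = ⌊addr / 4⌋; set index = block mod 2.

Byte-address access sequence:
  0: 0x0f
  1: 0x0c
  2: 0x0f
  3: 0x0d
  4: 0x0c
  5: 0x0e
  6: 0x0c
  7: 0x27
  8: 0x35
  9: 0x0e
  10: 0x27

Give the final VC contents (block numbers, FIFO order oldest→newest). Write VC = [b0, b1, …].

0: 0xf (blk 3, set 1) → MISS  vc=[]
1: 0xc (blk 3, set 1) → L1-HIT  vc=[]
2: 0xf (blk 3, set 1) → L1-HIT  vc=[]
3: 0xd (blk 3, set 1) → L1-HIT  vc=[]
4: 0xc (blk 3, set 1) → L1-HIT  vc=[]
5: 0xe (blk 3, set 1) → L1-HIT  vc=[]
6: 0xc (blk 3, set 1) → L1-HIT  vc=[]
7: 0x27 (blk 9, set 1) → MISS  vc=[3]
8: 0x35 (blk 13, set 1) → MISS  vc=[3, 9]
9: 0xe (blk 3, set 1) → VC-HIT  vc=[13, 9]
10: 0x27 (blk 9, set 1) → VC-HIT  vc=[13, 3]

VC = [13, 3]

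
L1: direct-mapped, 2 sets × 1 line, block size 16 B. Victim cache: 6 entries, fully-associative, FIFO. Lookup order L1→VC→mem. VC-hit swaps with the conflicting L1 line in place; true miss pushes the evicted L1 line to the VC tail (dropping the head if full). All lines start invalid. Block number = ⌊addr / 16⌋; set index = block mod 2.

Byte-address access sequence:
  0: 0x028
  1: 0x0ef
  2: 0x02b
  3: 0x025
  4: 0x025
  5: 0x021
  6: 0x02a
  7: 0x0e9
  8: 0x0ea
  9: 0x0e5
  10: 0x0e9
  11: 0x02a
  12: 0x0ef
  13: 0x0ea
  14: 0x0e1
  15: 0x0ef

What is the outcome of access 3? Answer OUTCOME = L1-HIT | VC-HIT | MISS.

#0 0x28→b2/s0 MISS; vc=[]
#1 0xef→b14/s0 MISS; vc=[2]
#2 0x2b→b2/s0 VC-HIT; vc=[14]
#3 0x25→b2/s0 L1-HIT; vc=[14]
#4 0x25→b2/s0 L1-HIT; vc=[14]
#5 0x21→b2/s0 L1-HIT; vc=[14]
#6 0x2a→b2/s0 L1-HIT; vc=[14]
#7 0xe9→b14/s0 VC-HIT; vc=[2]
#8 0xea→b14/s0 L1-HIT; vc=[2]
#9 0xe5→b14/s0 L1-HIT; vc=[2]
#10 0xe9→b14/s0 L1-HIT; vc=[2]
#11 0x2a→b2/s0 VC-HIT; vc=[14]
#12 0xef→b14/s0 VC-HIT; vc=[2]
#13 0xea→b14/s0 L1-HIT; vc=[2]
#14 0xe1→b14/s0 L1-HIT; vc=[2]
#15 0xef→b14/s0 L1-HIT; vc=[2]

OUTCOME = L1-HIT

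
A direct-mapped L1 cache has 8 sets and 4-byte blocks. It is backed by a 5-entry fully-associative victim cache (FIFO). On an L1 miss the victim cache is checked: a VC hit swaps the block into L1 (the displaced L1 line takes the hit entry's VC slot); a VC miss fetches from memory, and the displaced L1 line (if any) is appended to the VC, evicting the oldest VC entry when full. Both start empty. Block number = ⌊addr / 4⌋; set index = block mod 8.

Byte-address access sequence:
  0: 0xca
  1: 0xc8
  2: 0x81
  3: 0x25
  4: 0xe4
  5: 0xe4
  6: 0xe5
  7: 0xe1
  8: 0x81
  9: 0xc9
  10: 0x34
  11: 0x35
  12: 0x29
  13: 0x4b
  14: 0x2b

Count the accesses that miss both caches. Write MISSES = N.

  [0] addr=0xca blk=50 s=2: MISS | VC []
  [1] addr=0xc8 blk=50 s=2: L1-HIT | VC []
  [2] addr=0x81 blk=32 s=0: MISS | VC []
  [3] addr=0x25 blk=9 s=1: MISS | VC []
  [4] addr=0xe4 blk=57 s=1: MISS | VC [9]
  [5] addr=0xe4 blk=57 s=1: L1-HIT | VC [9]
  [6] addr=0xe5 blk=57 s=1: L1-HIT | VC [9]
  [7] addr=0xe1 blk=56 s=0: MISS | VC [9, 32]
  [8] addr=0x81 blk=32 s=0: VC-HIT | VC [9, 56]
  [9] addr=0xc9 blk=50 s=2: L1-HIT | VC [9, 56]
  [10] addr=0x34 blk=13 s=5: MISS | VC [9, 56]
  [11] addr=0x35 blk=13 s=5: L1-HIT | VC [9, 56]
  [12] addr=0x29 blk=10 s=2: MISS | VC [9, 56, 50]
  [13] addr=0x4b blk=18 s=2: MISS | VC [9, 56, 50, 10]
  [14] addr=0x2b blk=10 s=2: VC-HIT | VC [9, 56, 50, 18]

MISSES = 8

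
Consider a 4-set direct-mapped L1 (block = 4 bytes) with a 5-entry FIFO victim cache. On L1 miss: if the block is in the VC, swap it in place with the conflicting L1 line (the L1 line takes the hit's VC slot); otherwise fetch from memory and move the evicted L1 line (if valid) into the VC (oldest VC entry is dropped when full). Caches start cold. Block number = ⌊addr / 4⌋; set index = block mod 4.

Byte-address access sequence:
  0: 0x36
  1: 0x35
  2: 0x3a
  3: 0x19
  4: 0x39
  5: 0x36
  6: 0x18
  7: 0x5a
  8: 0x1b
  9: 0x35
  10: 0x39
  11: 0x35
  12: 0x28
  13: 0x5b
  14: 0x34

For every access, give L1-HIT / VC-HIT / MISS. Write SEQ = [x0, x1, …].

#0 0x36→b13/s1 MISS; vc=[]
#1 0x35→b13/s1 L1-HIT; vc=[]
#2 0x3a→b14/s2 MISS; vc=[]
#3 0x19→b6/s2 MISS; vc=[14]
#4 0x39→b14/s2 VC-HIT; vc=[6]
#5 0x36→b13/s1 L1-HIT; vc=[6]
#6 0x18→b6/s2 VC-HIT; vc=[14]
#7 0x5a→b22/s2 MISS; vc=[14,6]
#8 0x1b→b6/s2 VC-HIT; vc=[14,22]
#9 0x35→b13/s1 L1-HIT; vc=[14,22]
#10 0x39→b14/s2 VC-HIT; vc=[6,22]
#11 0x35→b13/s1 L1-HIT; vc=[6,22]
#12 0x28→b10/s2 MISS; vc=[6,22,14]
#13 0x5b→b22/s2 VC-HIT; vc=[6,10,14]
#14 0x34→b13/s1 L1-HIT; vc=[6,10,14]

SEQ = [MISS, L1-HIT, MISS, MISS, VC-HIT, L1-HIT, VC-HIT, MISS, VC-HIT, L1-HIT, VC-HIT, L1-HIT, MISS, VC-HIT, L1-HIT]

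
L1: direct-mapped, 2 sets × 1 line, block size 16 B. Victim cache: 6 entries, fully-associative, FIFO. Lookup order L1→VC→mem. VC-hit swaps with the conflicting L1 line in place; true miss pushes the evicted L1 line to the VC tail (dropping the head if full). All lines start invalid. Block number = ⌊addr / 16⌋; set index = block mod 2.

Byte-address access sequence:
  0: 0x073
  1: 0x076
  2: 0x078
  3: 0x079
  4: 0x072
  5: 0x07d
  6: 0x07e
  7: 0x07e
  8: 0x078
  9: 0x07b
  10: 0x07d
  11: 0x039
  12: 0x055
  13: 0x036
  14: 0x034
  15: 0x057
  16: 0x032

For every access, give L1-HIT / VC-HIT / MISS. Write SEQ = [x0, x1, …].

SEQ = [MISS, L1-HIT, L1-HIT, L1-HIT, L1-HIT, L1-HIT, L1-HIT, L1-HIT, L1-HIT, L1-HIT, L1-HIT, MISS, MISS, VC-HIT, L1-HIT, VC-HIT, VC-HIT]

  [0] addr=0x73 blk=7 s=1: MISS | VC []
  [1] addr=0x76 blk=7 s=1: L1-HIT | VC []
  [2] addr=0x78 blk=7 s=1: L1-HIT | VC []
  [3] addr=0x79 blk=7 s=1: L1-HIT | VC []
  [4] addr=0x72 blk=7 s=1: L1-HIT | VC []
  [5] addr=0x7d blk=7 s=1: L1-HIT | VC []
  [6] addr=0x7e blk=7 s=1: L1-HIT | VC []
  [7] addr=0x7e blk=7 s=1: L1-HIT | VC []
  [8] addr=0x78 blk=7 s=1: L1-HIT | VC []
  [9] addr=0x7b blk=7 s=1: L1-HIT | VC []
  [10] addr=0x7d blk=7 s=1: L1-HIT | VC []
  [11] addr=0x39 blk=3 s=1: MISS | VC [7]
  [12] addr=0x55 blk=5 s=1: MISS | VC [7, 3]
  [13] addr=0x36 blk=3 s=1: VC-HIT | VC [7, 5]
  [14] addr=0x34 blk=3 s=1: L1-HIT | VC [7, 5]
  [15] addr=0x57 blk=5 s=1: VC-HIT | VC [7, 3]
  [16] addr=0x32 blk=3 s=1: VC-HIT | VC [7, 5]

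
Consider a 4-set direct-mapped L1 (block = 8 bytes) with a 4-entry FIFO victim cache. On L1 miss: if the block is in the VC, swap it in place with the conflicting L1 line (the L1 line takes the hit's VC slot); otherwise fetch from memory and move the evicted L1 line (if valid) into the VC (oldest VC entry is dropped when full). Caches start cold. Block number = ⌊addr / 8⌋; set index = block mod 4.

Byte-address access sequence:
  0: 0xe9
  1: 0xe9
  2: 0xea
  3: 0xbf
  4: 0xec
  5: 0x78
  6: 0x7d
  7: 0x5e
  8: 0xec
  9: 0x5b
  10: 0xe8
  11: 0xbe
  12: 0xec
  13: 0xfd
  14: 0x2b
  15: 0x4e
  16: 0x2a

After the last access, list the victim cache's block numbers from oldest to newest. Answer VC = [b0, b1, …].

VC = [15, 23, 29, 9]

0: 0xe9 (blk 29, set 1) → MISS  vc=[]
1: 0xe9 (blk 29, set 1) → L1-HIT  vc=[]
2: 0xea (blk 29, set 1) → L1-HIT  vc=[]
3: 0xbf (blk 23, set 3) → MISS  vc=[]
4: 0xec (blk 29, set 1) → L1-HIT  vc=[]
5: 0x78 (blk 15, set 3) → MISS  vc=[23]
6: 0x7d (blk 15, set 3) → L1-HIT  vc=[23]
7: 0x5e (blk 11, set 3) → MISS  vc=[23, 15]
8: 0xec (blk 29, set 1) → L1-HIT  vc=[23, 15]
9: 0x5b (blk 11, set 3) → L1-HIT  vc=[23, 15]
10: 0xe8 (blk 29, set 1) → L1-HIT  vc=[23, 15]
11: 0xbe (blk 23, set 3) → VC-HIT  vc=[11, 15]
12: 0xec (blk 29, set 1) → L1-HIT  vc=[11, 15]
13: 0xfd (blk 31, set 3) → MISS  vc=[11, 15, 23]
14: 0x2b (blk 5, set 1) → MISS  vc=[11, 15, 23, 29]
15: 0x4e (blk 9, set 1) → MISS  vc=[15, 23, 29, 5]
16: 0x2a (blk 5, set 1) → VC-HIT  vc=[15, 23, 29, 9]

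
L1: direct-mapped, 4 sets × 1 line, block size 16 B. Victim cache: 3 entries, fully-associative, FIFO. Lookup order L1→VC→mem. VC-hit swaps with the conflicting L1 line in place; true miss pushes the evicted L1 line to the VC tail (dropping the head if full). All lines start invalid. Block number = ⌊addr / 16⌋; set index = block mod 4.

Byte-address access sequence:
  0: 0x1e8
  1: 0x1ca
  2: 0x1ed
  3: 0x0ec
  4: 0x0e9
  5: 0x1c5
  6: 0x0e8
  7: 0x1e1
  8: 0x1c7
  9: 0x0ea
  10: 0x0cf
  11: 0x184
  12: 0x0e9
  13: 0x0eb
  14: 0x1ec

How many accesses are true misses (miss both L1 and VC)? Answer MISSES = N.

0: 0x1e8 (blk 30, set 2) → MISS  vc=[]
1: 0x1ca (blk 28, set 0) → MISS  vc=[]
2: 0x1ed (blk 30, set 2) → L1-HIT  vc=[]
3: 0xec (blk 14, set 2) → MISS  vc=[30]
4: 0xe9 (blk 14, set 2) → L1-HIT  vc=[30]
5: 0x1c5 (blk 28, set 0) → L1-HIT  vc=[30]
6: 0xe8 (blk 14, set 2) → L1-HIT  vc=[30]
7: 0x1e1 (blk 30, set 2) → VC-HIT  vc=[14]
8: 0x1c7 (blk 28, set 0) → L1-HIT  vc=[14]
9: 0xea (blk 14, set 2) → VC-HIT  vc=[30]
10: 0xcf (blk 12, set 0) → MISS  vc=[30, 28]
11: 0x184 (blk 24, set 0) → MISS  vc=[30, 28, 12]
12: 0xe9 (blk 14, set 2) → L1-HIT  vc=[30, 28, 12]
13: 0xeb (blk 14, set 2) → L1-HIT  vc=[30, 28, 12]
14: 0x1ec (blk 30, set 2) → VC-HIT  vc=[14, 28, 12]

MISSES = 5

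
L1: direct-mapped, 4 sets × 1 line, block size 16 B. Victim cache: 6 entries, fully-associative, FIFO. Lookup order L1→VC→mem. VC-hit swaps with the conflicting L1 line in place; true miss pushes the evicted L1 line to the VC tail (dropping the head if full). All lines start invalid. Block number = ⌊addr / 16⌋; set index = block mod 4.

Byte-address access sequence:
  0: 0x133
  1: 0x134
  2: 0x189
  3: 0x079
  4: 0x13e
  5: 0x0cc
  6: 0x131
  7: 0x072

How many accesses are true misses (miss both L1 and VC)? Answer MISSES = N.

MISSES = 4

0: 0x133 (blk 19, set 3) → MISS  vc=[]
1: 0x134 (blk 19, set 3) → L1-HIT  vc=[]
2: 0x189 (blk 24, set 0) → MISS  vc=[]
3: 0x79 (blk 7, set 3) → MISS  vc=[19]
4: 0x13e (blk 19, set 3) → VC-HIT  vc=[7]
5: 0xcc (blk 12, set 0) → MISS  vc=[7, 24]
6: 0x131 (blk 19, set 3) → L1-HIT  vc=[7, 24]
7: 0x72 (blk 7, set 3) → VC-HIT  vc=[19, 24]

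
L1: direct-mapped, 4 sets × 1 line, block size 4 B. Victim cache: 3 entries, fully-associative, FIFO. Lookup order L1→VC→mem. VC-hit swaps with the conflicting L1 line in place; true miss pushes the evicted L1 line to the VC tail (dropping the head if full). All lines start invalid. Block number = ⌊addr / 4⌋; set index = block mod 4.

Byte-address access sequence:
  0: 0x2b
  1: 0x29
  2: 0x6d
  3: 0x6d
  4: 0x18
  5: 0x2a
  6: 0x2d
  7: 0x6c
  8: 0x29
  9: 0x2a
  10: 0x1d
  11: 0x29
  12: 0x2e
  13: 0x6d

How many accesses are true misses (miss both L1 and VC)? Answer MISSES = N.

MISSES = 5

#0 0x2b→b10/s2 MISS; vc=[]
#1 0x29→b10/s2 L1-HIT; vc=[]
#2 0x6d→b27/s3 MISS; vc=[]
#3 0x6d→b27/s3 L1-HIT; vc=[]
#4 0x18→b6/s2 MISS; vc=[10]
#5 0x2a→b10/s2 VC-HIT; vc=[6]
#6 0x2d→b11/s3 MISS; vc=[6,27]
#7 0x6c→b27/s3 VC-HIT; vc=[6,11]
#8 0x29→b10/s2 L1-HIT; vc=[6,11]
#9 0x2a→b10/s2 L1-HIT; vc=[6,11]
#10 0x1d→b7/s3 MISS; vc=[6,11,27]
#11 0x29→b10/s2 L1-HIT; vc=[6,11,27]
#12 0x2e→b11/s3 VC-HIT; vc=[6,7,27]
#13 0x6d→b27/s3 VC-HIT; vc=[6,7,11]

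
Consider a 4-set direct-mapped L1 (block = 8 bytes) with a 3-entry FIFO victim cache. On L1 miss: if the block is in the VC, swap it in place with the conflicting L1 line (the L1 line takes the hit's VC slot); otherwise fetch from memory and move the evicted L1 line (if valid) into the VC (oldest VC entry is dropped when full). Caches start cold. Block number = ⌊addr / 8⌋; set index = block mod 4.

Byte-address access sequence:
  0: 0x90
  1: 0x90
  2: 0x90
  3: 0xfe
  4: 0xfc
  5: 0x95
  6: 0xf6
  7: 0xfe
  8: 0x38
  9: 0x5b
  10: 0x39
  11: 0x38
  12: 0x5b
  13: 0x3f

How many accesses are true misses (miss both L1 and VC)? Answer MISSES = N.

0: 0x90 (blk 18, set 2) → MISS  vc=[]
1: 0x90 (blk 18, set 2) → L1-HIT  vc=[]
2: 0x90 (blk 18, set 2) → L1-HIT  vc=[]
3: 0xfe (blk 31, set 3) → MISS  vc=[]
4: 0xfc (blk 31, set 3) → L1-HIT  vc=[]
5: 0x95 (blk 18, set 2) → L1-HIT  vc=[]
6: 0xf6 (blk 30, set 2) → MISS  vc=[18]
7: 0xfe (blk 31, set 3) → L1-HIT  vc=[18]
8: 0x38 (blk 7, set 3) → MISS  vc=[18, 31]
9: 0x5b (blk 11, set 3) → MISS  vc=[18, 31, 7]
10: 0x39 (blk 7, set 3) → VC-HIT  vc=[18, 31, 11]
11: 0x38 (blk 7, set 3) → L1-HIT  vc=[18, 31, 11]
12: 0x5b (blk 11, set 3) → VC-HIT  vc=[18, 31, 7]
13: 0x3f (blk 7, set 3) → VC-HIT  vc=[18, 31, 11]

MISSES = 5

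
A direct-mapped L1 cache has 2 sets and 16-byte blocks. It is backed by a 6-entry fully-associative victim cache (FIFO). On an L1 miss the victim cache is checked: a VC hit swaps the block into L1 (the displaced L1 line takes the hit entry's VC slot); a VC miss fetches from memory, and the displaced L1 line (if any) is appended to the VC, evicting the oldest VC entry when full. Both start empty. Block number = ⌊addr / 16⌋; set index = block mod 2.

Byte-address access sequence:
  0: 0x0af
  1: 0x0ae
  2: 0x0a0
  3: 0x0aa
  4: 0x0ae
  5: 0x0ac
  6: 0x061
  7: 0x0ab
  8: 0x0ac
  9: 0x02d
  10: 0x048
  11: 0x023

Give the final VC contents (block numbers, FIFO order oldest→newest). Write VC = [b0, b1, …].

VC = [6, 10, 4]

  [0] addr=0xaf blk=10 s=0: MISS | VC []
  [1] addr=0xae blk=10 s=0: L1-HIT | VC []
  [2] addr=0xa0 blk=10 s=0: L1-HIT | VC []
  [3] addr=0xaa blk=10 s=0: L1-HIT | VC []
  [4] addr=0xae blk=10 s=0: L1-HIT | VC []
  [5] addr=0xac blk=10 s=0: L1-HIT | VC []
  [6] addr=0x61 blk=6 s=0: MISS | VC [10]
  [7] addr=0xab blk=10 s=0: VC-HIT | VC [6]
  [8] addr=0xac blk=10 s=0: L1-HIT | VC [6]
  [9] addr=0x2d blk=2 s=0: MISS | VC [6, 10]
  [10] addr=0x48 blk=4 s=0: MISS | VC [6, 10, 2]
  [11] addr=0x23 blk=2 s=0: VC-HIT | VC [6, 10, 4]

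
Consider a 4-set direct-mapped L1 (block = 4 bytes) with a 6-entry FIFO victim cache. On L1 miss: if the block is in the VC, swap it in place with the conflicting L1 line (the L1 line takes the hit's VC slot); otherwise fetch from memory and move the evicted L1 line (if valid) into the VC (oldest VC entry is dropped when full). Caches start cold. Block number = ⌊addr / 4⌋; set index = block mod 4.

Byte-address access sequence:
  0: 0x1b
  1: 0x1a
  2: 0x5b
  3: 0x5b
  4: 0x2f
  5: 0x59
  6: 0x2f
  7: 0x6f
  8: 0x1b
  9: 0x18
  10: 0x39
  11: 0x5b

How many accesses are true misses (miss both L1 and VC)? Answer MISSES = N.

MISSES = 5

#0 0x1b→b6/s2 MISS; vc=[]
#1 0x1a→b6/s2 L1-HIT; vc=[]
#2 0x5b→b22/s2 MISS; vc=[6]
#3 0x5b→b22/s2 L1-HIT; vc=[6]
#4 0x2f→b11/s3 MISS; vc=[6]
#5 0x59→b22/s2 L1-HIT; vc=[6]
#6 0x2f→b11/s3 L1-HIT; vc=[6]
#7 0x6f→b27/s3 MISS; vc=[6,11]
#8 0x1b→b6/s2 VC-HIT; vc=[22,11]
#9 0x18→b6/s2 L1-HIT; vc=[22,11]
#10 0x39→b14/s2 MISS; vc=[22,11,6]
#11 0x5b→b22/s2 VC-HIT; vc=[14,11,6]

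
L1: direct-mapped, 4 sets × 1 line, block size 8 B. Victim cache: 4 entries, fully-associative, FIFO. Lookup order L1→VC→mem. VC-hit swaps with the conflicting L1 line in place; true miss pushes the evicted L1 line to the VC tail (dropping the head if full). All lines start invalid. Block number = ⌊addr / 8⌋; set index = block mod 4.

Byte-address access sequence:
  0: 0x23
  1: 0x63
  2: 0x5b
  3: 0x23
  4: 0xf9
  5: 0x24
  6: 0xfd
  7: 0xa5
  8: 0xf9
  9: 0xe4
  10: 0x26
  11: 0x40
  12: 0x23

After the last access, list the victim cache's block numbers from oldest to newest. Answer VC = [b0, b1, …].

VC = [11, 28, 20, 8]

#0 0x23→b4/s0 MISS; vc=[]
#1 0x63→b12/s0 MISS; vc=[4]
#2 0x5b→b11/s3 MISS; vc=[4]
#3 0x23→b4/s0 VC-HIT; vc=[12]
#4 0xf9→b31/s3 MISS; vc=[12,11]
#5 0x24→b4/s0 L1-HIT; vc=[12,11]
#6 0xfd→b31/s3 L1-HIT; vc=[12,11]
#7 0xa5→b20/s0 MISS; vc=[12,11,4]
#8 0xf9→b31/s3 L1-HIT; vc=[12,11,4]
#9 0xe4→b28/s0 MISS; vc=[12,11,4,20]
#10 0x26→b4/s0 VC-HIT; vc=[12,11,28,20]
#11 0x40→b8/s0 MISS; vc=[11,28,20,4]
#12 0x23→b4/s0 VC-HIT; vc=[11,28,20,8]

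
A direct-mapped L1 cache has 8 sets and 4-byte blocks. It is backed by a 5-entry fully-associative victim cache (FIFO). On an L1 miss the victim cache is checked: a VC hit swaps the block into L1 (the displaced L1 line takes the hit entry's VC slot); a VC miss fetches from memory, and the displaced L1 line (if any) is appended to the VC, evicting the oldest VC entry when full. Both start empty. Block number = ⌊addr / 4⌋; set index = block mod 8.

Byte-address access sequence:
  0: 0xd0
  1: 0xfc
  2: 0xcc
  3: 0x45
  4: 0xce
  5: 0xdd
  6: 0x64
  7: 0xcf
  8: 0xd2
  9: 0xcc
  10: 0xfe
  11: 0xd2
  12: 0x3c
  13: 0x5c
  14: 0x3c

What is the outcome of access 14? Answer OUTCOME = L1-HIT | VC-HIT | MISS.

0: 0xd0 (blk 52, set 4) → MISS  vc=[]
1: 0xfc (blk 63, set 7) → MISS  vc=[]
2: 0xcc (blk 51, set 3) → MISS  vc=[]
3: 0x45 (blk 17, set 1) → MISS  vc=[]
4: 0xce (blk 51, set 3) → L1-HIT  vc=[]
5: 0xdd (blk 55, set 7) → MISS  vc=[63]
6: 0x64 (blk 25, set 1) → MISS  vc=[63, 17]
7: 0xcf (blk 51, set 3) → L1-HIT  vc=[63, 17]
8: 0xd2 (blk 52, set 4) → L1-HIT  vc=[63, 17]
9: 0xcc (blk 51, set 3) → L1-HIT  vc=[63, 17]
10: 0xfe (blk 63, set 7) → VC-HIT  vc=[55, 17]
11: 0xd2 (blk 52, set 4) → L1-HIT  vc=[55, 17]
12: 0x3c (blk 15, set 7) → MISS  vc=[55, 17, 63]
13: 0x5c (blk 23, set 7) → MISS  vc=[55, 17, 63, 15]
14: 0x3c (blk 15, set 7) → VC-HIT  vc=[55, 17, 63, 23]

OUTCOME = VC-HIT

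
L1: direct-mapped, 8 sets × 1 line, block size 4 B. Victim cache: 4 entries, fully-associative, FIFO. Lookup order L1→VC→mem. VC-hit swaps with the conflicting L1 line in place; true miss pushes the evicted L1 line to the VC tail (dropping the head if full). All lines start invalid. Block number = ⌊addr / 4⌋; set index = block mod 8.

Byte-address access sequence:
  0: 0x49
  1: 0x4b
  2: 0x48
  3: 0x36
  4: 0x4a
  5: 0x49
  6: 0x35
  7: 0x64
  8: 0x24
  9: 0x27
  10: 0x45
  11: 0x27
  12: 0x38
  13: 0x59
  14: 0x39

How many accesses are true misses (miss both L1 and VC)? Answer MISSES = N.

  [0] addr=0x49 blk=18 s=2: MISS | VC []
  [1] addr=0x4b blk=18 s=2: L1-HIT | VC []
  [2] addr=0x48 blk=18 s=2: L1-HIT | VC []
  [3] addr=0x36 blk=13 s=5: MISS | VC []
  [4] addr=0x4a blk=18 s=2: L1-HIT | VC []
  [5] addr=0x49 blk=18 s=2: L1-HIT | VC []
  [6] addr=0x35 blk=13 s=5: L1-HIT | VC []
  [7] addr=0x64 blk=25 s=1: MISS | VC []
  [8] addr=0x24 blk=9 s=1: MISS | VC [25]
  [9] addr=0x27 blk=9 s=1: L1-HIT | VC [25]
  [10] addr=0x45 blk=17 s=1: MISS | VC [25, 9]
  [11] addr=0x27 blk=9 s=1: VC-HIT | VC [25, 17]
  [12] addr=0x38 blk=14 s=6: MISS | VC [25, 17]
  [13] addr=0x59 blk=22 s=6: MISS | VC [25, 17, 14]
  [14] addr=0x39 blk=14 s=6: VC-HIT | VC [25, 17, 22]

MISSES = 7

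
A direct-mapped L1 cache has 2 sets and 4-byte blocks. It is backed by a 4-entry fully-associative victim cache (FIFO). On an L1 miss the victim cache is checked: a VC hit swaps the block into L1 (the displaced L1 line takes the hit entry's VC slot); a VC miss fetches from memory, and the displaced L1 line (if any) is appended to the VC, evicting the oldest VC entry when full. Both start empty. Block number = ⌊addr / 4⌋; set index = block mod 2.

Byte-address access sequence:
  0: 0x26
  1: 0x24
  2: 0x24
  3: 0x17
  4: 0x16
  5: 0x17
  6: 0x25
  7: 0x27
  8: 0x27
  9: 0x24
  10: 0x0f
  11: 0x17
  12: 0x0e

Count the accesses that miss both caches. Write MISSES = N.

#0 0x26→b9/s1 MISS; vc=[]
#1 0x24→b9/s1 L1-HIT; vc=[]
#2 0x24→b9/s1 L1-HIT; vc=[]
#3 0x17→b5/s1 MISS; vc=[9]
#4 0x16→b5/s1 L1-HIT; vc=[9]
#5 0x17→b5/s1 L1-HIT; vc=[9]
#6 0x25→b9/s1 VC-HIT; vc=[5]
#7 0x27→b9/s1 L1-HIT; vc=[5]
#8 0x27→b9/s1 L1-HIT; vc=[5]
#9 0x24→b9/s1 L1-HIT; vc=[5]
#10 0xf→b3/s1 MISS; vc=[5,9]
#11 0x17→b5/s1 VC-HIT; vc=[3,9]
#12 0xe→b3/s1 VC-HIT; vc=[5,9]

MISSES = 3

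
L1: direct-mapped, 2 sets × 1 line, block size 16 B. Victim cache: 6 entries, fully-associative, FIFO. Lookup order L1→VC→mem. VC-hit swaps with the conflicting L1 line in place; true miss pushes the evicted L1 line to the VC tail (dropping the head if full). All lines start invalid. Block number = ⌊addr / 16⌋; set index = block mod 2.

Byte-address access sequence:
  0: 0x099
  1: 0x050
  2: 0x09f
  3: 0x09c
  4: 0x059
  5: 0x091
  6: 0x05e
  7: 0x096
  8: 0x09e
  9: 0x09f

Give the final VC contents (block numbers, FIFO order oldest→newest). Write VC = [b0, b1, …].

#0 0x99→b9/s1 MISS; vc=[]
#1 0x50→b5/s1 MISS; vc=[9]
#2 0x9f→b9/s1 VC-HIT; vc=[5]
#3 0x9c→b9/s1 L1-HIT; vc=[5]
#4 0x59→b5/s1 VC-HIT; vc=[9]
#5 0x91→b9/s1 VC-HIT; vc=[5]
#6 0x5e→b5/s1 VC-HIT; vc=[9]
#7 0x96→b9/s1 VC-HIT; vc=[5]
#8 0x9e→b9/s1 L1-HIT; vc=[5]
#9 0x9f→b9/s1 L1-HIT; vc=[5]

VC = [5]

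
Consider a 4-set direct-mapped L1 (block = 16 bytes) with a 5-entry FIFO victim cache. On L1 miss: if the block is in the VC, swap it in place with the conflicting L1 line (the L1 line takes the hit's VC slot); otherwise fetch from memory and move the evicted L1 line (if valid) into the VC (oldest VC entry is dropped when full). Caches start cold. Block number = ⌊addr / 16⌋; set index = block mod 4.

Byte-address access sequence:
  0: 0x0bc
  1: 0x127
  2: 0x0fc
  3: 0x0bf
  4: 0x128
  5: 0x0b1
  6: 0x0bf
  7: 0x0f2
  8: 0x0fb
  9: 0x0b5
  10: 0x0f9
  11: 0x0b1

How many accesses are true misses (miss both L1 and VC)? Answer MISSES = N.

MISSES = 3

0: 0xbc (blk 11, set 3) → MISS  vc=[]
1: 0x127 (blk 18, set 2) → MISS  vc=[]
2: 0xfc (blk 15, set 3) → MISS  vc=[11]
3: 0xbf (blk 11, set 3) → VC-HIT  vc=[15]
4: 0x128 (blk 18, set 2) → L1-HIT  vc=[15]
5: 0xb1 (blk 11, set 3) → L1-HIT  vc=[15]
6: 0xbf (blk 11, set 3) → L1-HIT  vc=[15]
7: 0xf2 (blk 15, set 3) → VC-HIT  vc=[11]
8: 0xfb (blk 15, set 3) → L1-HIT  vc=[11]
9: 0xb5 (blk 11, set 3) → VC-HIT  vc=[15]
10: 0xf9 (blk 15, set 3) → VC-HIT  vc=[11]
11: 0xb1 (blk 11, set 3) → VC-HIT  vc=[15]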